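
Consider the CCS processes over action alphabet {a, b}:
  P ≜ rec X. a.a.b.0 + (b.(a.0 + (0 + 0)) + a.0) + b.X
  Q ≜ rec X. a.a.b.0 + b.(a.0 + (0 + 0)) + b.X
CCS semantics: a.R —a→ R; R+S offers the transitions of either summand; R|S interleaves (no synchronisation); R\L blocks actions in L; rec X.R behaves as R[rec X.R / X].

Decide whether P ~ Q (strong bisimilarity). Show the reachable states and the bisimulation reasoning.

P's transition system — 5 states:
  m0 = rec X. a.a.b.0 + (b.(a.0 + (0 + 0)) + a.0) + b.X has moves --a--▸ m1, --a--▸ m2, --b--▸ m0, --b--▸ m3
  m1 = 0 has moves ·
  m2 = a.b.0 has moves --a--▸ m4
  m3 = a.0 + (0 + 0) has moves --a--▸ m1
  m4 = b.0 has moves --b--▸ m1
Q's transition system — 5 states:
  n0 = rec X. a.a.b.0 + b.(a.0 + (0 + 0)) + b.X has moves --a--▸ n1, --b--▸ n0, --b--▸ n2
  n1 = a.b.0 has moves --a--▸ n3
  n2 = a.0 + (0 + 0) has moves --a--▸ n4
  n3 = b.0 has moves --b--▸ n4
  n4 = 0 has moves ·
Coarsest stable partition (strong bisimilarity classes):
  B0 = {m0}
  B1 = {m2, n1}
  B2 = {m4, n3}
  B3 = {m1, n4}
  B4 = {m3, n2}
  B5 = {n0}
m0 ∈ B0, n0 ∈ B5 → different blocks

P ≁ Q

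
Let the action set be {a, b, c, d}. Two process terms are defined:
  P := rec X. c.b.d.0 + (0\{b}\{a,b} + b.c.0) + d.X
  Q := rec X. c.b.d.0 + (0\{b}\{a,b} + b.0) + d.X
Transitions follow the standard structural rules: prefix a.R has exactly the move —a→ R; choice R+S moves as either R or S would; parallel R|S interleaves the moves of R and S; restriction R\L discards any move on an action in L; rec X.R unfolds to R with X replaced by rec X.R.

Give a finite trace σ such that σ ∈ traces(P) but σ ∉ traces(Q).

P's transition system — 5 states:
  s0 = rec X. c.b.d.0 + (0\{b}\{a,b} + b.c.0) + d.X | —b→ s1, —c→ s2, —d→ s0
  s1 = c.0 | —c→ s3
  s2 = b.d.0 | —b→ s4
  s3 = 0 | deadlocked
  s4 = d.0 | —d→ s3
Q's transition system — 4 states:
  t0 = rec X. c.b.d.0 + (0\{b}\{a,b} + b.0) + d.X | —b→ t1, —c→ t2, —d→ t0
  t1 = 0 | deadlocked
  t2 = b.d.0 | —b→ t3
  t3 = d.0 | —d→ t1
Trace ⟨bc⟩ through P, begin at {s0}:
  [1] b ⇒ {s1}
  [2] c ⇒ {s3}
  — P admits the full trace.
Trace ⟨bc⟩ through Q, begin at {t0}:
  [1] b ⇒ {t1}
  [2] c ⇒ ∅  — Q cannot continue

bc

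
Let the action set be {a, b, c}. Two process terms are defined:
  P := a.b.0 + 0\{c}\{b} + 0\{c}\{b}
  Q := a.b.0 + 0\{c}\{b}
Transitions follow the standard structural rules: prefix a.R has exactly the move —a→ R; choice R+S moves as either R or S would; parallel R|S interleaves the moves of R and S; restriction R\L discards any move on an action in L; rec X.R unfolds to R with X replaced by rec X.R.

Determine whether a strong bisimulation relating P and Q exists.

YES

Reachable graph of P (3 states):
  s0 = a.b.0 + 0\{c}\{b} + 0\{c}\{b} has moves —a→ s1
  s1 = b.0 has moves —b→ s2
  s2 = 0 has moves stopped
Reachable graph of Q (3 states):
  t0 = a.b.0 + 0\{c}\{b} has moves —a→ t1
  t1 = b.0 has moves —b→ t2
  t2 = 0 has moves stopped
Coarsest stable partition (strong bisimilarity classes):
  B0 = {s0, t0}
  B1 = {s1, t1}
  B2 = {s2, t2}
s0 ∈ B0, t0 ∈ B0 → same block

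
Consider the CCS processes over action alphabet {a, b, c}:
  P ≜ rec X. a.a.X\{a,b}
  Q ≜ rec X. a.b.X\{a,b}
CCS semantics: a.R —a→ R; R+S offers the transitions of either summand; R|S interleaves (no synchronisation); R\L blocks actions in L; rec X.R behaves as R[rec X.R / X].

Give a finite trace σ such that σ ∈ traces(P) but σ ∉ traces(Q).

P's transition system — 3 states:
  m0 = rec X. a.a.X\{a,b} | —a→ m1
  m1 = a.(rec X. a.a.X\{a,b})\{a,b} | —a→ m2
  m2 = (rec X. a.a.X\{a,b})\{a,b} | stopped
Q's transition system — 3 states:
  n0 = rec X. a.b.X\{a,b} | —a→ n1
  n1 = b.(rec X. a.b.X\{a,b})\{a,b} | —b→ n2
  n2 = (rec X. a.b.X\{a,b})\{a,b} | stopped
Trace ⟨aa⟩ through P, begin at {m0}:
  after a @ step 1: {m1}
  after a @ step 2: {m2}
  ✓ P
Trace ⟨aa⟩ through Q, begin at {n0}:
  after a @ step 1: {n1}
  after a @ step 2: ∅  — Q cannot continue

aa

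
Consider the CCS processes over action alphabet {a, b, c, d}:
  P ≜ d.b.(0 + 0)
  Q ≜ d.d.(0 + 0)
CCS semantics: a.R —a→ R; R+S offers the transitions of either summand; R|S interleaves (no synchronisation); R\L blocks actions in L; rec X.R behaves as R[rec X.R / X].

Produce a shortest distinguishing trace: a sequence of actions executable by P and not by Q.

Reachable graph of P (3 states):
  s0 = d.b.(0 + 0) ⊢ ··d··> s1
  s1 = b.(0 + 0) ⊢ ··b··> s2
  s2 = 0 + 0 ⊢ ∅
Reachable graph of Q (3 states):
  t0 = d.d.(0 + 0) ⊢ ··d··> t1
  t1 = d.(0 + 0) ⊢ ··d··> t2
  t2 = 0 + 0 ⊢ ∅
Executing db from P (initial set {s0}):
  [1] d ⇒ {s1}
  [2] b ⇒ {s2}
  ✓ P
Executing db from Q (initial set {t0}):
  [1] d ⇒ {t1}
  [2] b ⇒ no successor for Q

db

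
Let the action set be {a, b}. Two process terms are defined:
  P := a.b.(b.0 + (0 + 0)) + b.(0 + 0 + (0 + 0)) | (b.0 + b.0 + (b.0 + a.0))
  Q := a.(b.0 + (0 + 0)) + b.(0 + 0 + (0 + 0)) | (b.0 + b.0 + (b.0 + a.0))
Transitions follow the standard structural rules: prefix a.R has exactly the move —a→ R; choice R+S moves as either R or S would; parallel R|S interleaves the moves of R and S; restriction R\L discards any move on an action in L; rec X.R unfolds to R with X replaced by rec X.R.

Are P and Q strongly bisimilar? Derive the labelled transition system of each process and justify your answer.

P's transition system — 7 states:
  p0 = a.b.(b.0 + (0 + 0)) + b.(0 + 0 + (0 + 0)) | (b.0 + b.0 + (b.0 + a.0)) → ··a··> p1, ··a··> p2, ··b··> p1, ··b··> p3
  p1 = b.(0 + 0 + (0 + 0)) | 0 → ··b··> p4
  p2 = b.(b.0 + (0 + 0)) → ··b··> p5
  p3 = (0 + 0 + (0 + 0)) | (b.0 + b.0 + (b.0 + a.0)) → ··a··> p4, ··b··> p4
  p4 = (0 + 0 + (0 + 0)) | 0 → stopped
  p5 = b.0 + (0 + 0) → ··b··> p6
  p6 = 0 → stopped
Q's transition system — 6 states:
  q0 = a.(b.0 + (0 + 0)) + b.(0 + 0 + (0 + 0)) | (b.0 + b.0 + (b.0 + a.0)) → ··a··> q1, ··a··> q2, ··b··> q1, ··b··> q3
  q1 = b.(0 + 0 + (0 + 0)) | 0 → ··b··> q4
  q2 = b.0 + (0 + 0) → ··b··> q5
  q3 = (0 + 0 + (0 + 0)) | (b.0 + b.0 + (b.0 + a.0)) → ··a··> q4, ··b··> q4
  q4 = (0 + 0 + (0 + 0)) | 0 → stopped
  q5 = 0 → stopped
Partition-refinement fixed point:
  B0 = {p0}
  B1 = {p1, p5, q1, q2}
  B2 = {p4, p6, q4, q5}
  B3 = {p2}
  B4 = {p3, q3}
  B5 = {q0}
p0 ∈ B0, q0 ∈ B5 → different blocks

P ≁ Q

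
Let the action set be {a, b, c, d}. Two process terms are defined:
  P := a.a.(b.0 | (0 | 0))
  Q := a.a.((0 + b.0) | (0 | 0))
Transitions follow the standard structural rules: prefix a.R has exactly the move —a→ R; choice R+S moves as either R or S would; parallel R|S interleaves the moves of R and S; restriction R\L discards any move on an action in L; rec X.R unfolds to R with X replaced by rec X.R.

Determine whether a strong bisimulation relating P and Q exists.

LTS(P): 4 reachable states
  m0 = a.a.(b.0 | (0 | 0)) | -a-> m1
  m1 = a.(b.0 | (0 | 0)) | -a-> m2
  m2 = b.0 | (0 | 0) | -b-> m3
  m3 = 0 | (0 | 0) | (no moves)
LTS(Q): 4 reachable states
  n0 = a.a.((0 + b.0) | (0 | 0)) | -a-> n1
  n1 = a.((0 + b.0) | (0 | 0)) | -a-> n2
  n2 = (0 + b.0) | (0 | 0) | -b-> n3
  n3 = 0 | (0 | 0) | (no moves)
Coarsest stable partition (strong bisimilarity classes):
  B0 = {m0, n0}
  B1 = {m1, n1}
  B2 = {m2, n2}
  B3 = {m3, n3}
m0 ∈ B0, n0 ∈ B0 → same block

P ~ Q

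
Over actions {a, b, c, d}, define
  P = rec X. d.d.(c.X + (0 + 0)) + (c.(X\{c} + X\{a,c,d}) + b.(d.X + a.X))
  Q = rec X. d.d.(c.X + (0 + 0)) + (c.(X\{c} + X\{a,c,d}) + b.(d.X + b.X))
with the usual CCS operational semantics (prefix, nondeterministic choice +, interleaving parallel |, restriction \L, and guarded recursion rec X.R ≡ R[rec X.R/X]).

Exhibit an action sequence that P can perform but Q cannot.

ba

LTS(P): 10 reachable states
  s0 = rec X. d.d.(c.X + (0 + 0)) + (c.(X\{c} + X\{a,c,d}) + b.(d.X + a.X)) → --b--▸ s1, --c--▸ s2, --d--▸ s3
  s1 = d.(rec X. d.d.(c.X + (0 + 0)) + (c.(X\{c} + X\{a,c,d}) + b.(d.X + a.X))) + a.(rec X. d.d.(c.X + (0 + 0)) + (c.(X\{c} + X\{a,c,d}) + b.(d.X + a.X))) → --a--▸ s0, --d--▸ s0
  s2 = (rec X. d.d.(c.X + (0 + 0)) + (c.(X\{c} + X\{a,c,d}) + b.(d.X + a.X)))\{c} + (rec X. d.d.(c.X + (0 + 0)) + (c.(X\{c} + X\{a,c,d}) + b.(d.X + a.X)))\{a,c,d} → --b--▸ s4, --b--▸ s5, --d--▸ s6
  s3 = d.(c.(rec X. d.d.(c.X + (0 + 0)) + (c.(X\{c} + X\{a,c,d}) + b.(d.X + a.X))) + (0 + 0)) → --d--▸ s7
  s4 = (d.(rec X. d.d.(c.X + (0 + 0)) + (c.(X\{c} + X\{a,c,d}) + b.(d.X + a.X))) + a.(rec X. d.d.(c.X + (0 + 0)) + (c.(X\{c} + X\{a,c,d}) + b.(d.X + a.X))))\{a,c,d} → (no moves)
  s5 = (d.(rec X. d.d.(c.X + (0 + 0)) + (c.(X\{c} + X\{a,c,d}) + b.(d.X + a.X))) + a.(rec X. d.d.(c.X + (0 + 0)) + (c.(X\{c} + X\{a,c,d}) + b.(d.X + a.X))))\{c} → --a--▸ s8, --d--▸ s8
  s6 = (d.(c.(rec X. d.d.(c.X + (0 + 0)) + (c.(X\{c} + X\{a,c,d}) + b.(d.X + a.X))) + (0 + 0)))\{c} → --d--▸ s9
  s7 = c.(rec X. d.d.(c.X + (0 + 0)) + (c.(X\{c} + X\{a,c,d}) + b.(d.X + a.X))) + (0 + 0) → --c--▸ s0
  s8 = (rec X. d.d.(c.X + (0 + 0)) + (c.(X\{c} + X\{a,c,d}) + b.(d.X + a.X)))\{c} → --b--▸ s5, --d--▸ s6
  s9 = (c.(rec X. d.d.(c.X + (0 + 0)) + (c.(X\{c} + X\{a,c,d}) + b.(d.X + a.X))) + (0 + 0))\{c} → (no moves)
LTS(Q): 11 reachable states
  t0 = rec X. d.d.(c.X + (0 + 0)) + (c.(X\{c} + X\{a,c,d}) + b.(d.X + b.X)) → --b--▸ t1, --c--▸ t2, --d--▸ t3
  t1 = d.(rec X. d.d.(c.X + (0 + 0)) + (c.(X\{c} + X\{a,c,d}) + b.(d.X + b.X))) + b.(rec X. d.d.(c.X + (0 + 0)) + (c.(X\{c} + X\{a,c,d}) + b.(d.X + b.X))) → --b--▸ t0, --d--▸ t0
  t2 = (rec X. d.d.(c.X + (0 + 0)) + (c.(X\{c} + X\{a,c,d}) + b.(d.X + b.X)))\{c} + (rec X. d.d.(c.X + (0 + 0)) + (c.(X\{c} + X\{a,c,d}) + b.(d.X + b.X)))\{a,c,d} → --b--▸ t4, --b--▸ t5, --d--▸ t6
  t3 = d.(c.(rec X. d.d.(c.X + (0 + 0)) + (c.(X\{c} + X\{a,c,d}) + b.(d.X + b.X))) + (0 + 0)) → --d--▸ t7
  t4 = (d.(rec X. d.d.(c.X + (0 + 0)) + (c.(X\{c} + X\{a,c,d}) + b.(d.X + b.X))) + b.(rec X. d.d.(c.X + (0 + 0)) + (c.(X\{c} + X\{a,c,d}) + b.(d.X + b.X))))\{a,c,d} → --b--▸ t8
  t5 = (d.(rec X. d.d.(c.X + (0 + 0)) + (c.(X\{c} + X\{a,c,d}) + b.(d.X + b.X))) + b.(rec X. d.d.(c.X + (0 + 0)) + (c.(X\{c} + X\{a,c,d}) + b.(d.X + b.X))))\{c} → --b--▸ t9, --d--▸ t9
  t6 = (d.(c.(rec X. d.d.(c.X + (0 + 0)) + (c.(X\{c} + X\{a,c,d}) + b.(d.X + b.X))) + (0 + 0)))\{c} → --d--▸ t10
  t7 = c.(rec X. d.d.(c.X + (0 + 0)) + (c.(X\{c} + X\{a,c,d}) + b.(d.X + b.X))) + (0 + 0) → --c--▸ t0
  t8 = (rec X. d.d.(c.X + (0 + 0)) + (c.(X\{c} + X\{a,c,d}) + b.(d.X + b.X)))\{a,c,d} → --b--▸ t4
  t9 = (rec X. d.d.(c.X + (0 + 0)) + (c.(X\{c} + X\{a,c,d}) + b.(d.X + b.X)))\{c} → --b--▸ t5, --d--▸ t6
  t10 = (c.(rec X. d.d.(c.X + (0 + 0)) + (c.(X\{c} + X\{a,c,d}) + b.(d.X + b.X))) + (0 + 0))\{c} → (no moves)
Run σ = ⟨ba⟩ on P: start {s0}
  step 1 (b): {s1}
  step 2 (a): {s0}
  P completes σ.
Run σ = ⟨ba⟩ on Q: start {t0}
  step 1 (b): {t1}
  step 2 (a): no successor for Q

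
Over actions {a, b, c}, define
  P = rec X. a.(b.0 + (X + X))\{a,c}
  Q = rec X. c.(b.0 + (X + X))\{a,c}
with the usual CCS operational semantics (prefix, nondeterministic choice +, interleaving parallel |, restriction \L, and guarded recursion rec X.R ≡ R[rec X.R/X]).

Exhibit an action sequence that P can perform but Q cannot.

Reachable graph of P (3 states):
  p0 = rec X. a.(b.0 + (X + X))\{a,c} | ··a··> p1
  p1 = (b.0 + ((rec X. a.(b.0 + (X + X))\{a,c}) + (rec X. a.(b.0 + (X + X))\{a,c})))\{a,c} | ··b··> p2
  p2 = 0\{a,c} | deadlocked
Reachable graph of Q (3 states):
  q0 = rec X. c.(b.0 + (X + X))\{a,c} | ··c··> q1
  q1 = (b.0 + ((rec X. c.(b.0 + (X + X))\{a,c}) + (rec X. c.(b.0 + (X + X))\{a,c})))\{a,c} | ··b··> q2
  q2 = 0\{a,c} | deadlocked
Trace ⟨a⟩ through P, begin at {p0}:
  [1] a ⇒ {p1}
  ✓ P
Trace ⟨a⟩ through Q, begin at {q0}:
  [1] a ⇒ ∅ (Q stuck)

a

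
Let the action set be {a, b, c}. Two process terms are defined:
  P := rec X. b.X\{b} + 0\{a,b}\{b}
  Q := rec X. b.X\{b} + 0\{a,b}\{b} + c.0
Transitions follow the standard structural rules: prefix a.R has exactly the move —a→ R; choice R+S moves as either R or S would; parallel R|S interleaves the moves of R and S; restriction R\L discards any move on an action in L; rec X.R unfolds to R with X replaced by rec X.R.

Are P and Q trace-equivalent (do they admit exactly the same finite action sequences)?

P's transition system — 2 states:
  p0 = rec X. b.X\{b} + 0\{a,b}\{b} → =b=> p1
  p1 = (rec X. b.X\{b} + 0\{a,b}\{b})\{b} → deadlocked
Q's transition system — 4 states:
  q0 = rec X. b.X\{b} + 0\{a,b}\{b} + c.0 → =b=> q1, =c=> q2
  q1 = (rec X. b.X\{b} + 0\{a,b}\{b} + c.0)\{b} → =c=> q3
  q2 = 0 → deadlocked
  q3 = 0\{b} → deadlocked
Executing c from Q (initial set {q0}):
  step 1 (c): {q2}
  — Q admits the full trace.
Executing c from P (initial set {p0}):
  step 1 (c): ∅  — P cannot continue

traces(P) ≠ traces(Q) — witness ⟨c⟩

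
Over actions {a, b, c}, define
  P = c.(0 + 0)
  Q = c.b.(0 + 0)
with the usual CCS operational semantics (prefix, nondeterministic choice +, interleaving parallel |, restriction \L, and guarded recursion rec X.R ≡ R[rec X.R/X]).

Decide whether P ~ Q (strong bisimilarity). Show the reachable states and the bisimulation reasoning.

NO

P's transition system — 2 states:
  u0 = c.(0 + 0) :: =c=> u1
  u1 = 0 + 0 :: (no moves)
Q's transition system — 3 states:
  v0 = c.b.(0 + 0) :: =c=> v1
  v1 = b.(0 + 0) :: =b=> v2
  v2 = 0 + 0 :: (no moves)
Partition-refinement fixed point:
  B0 = {u0}
  B1 = {u1, v2}
  B2 = {v0}
  B3 = {v1}
u0 ∈ B0, v0 ∈ B2 → different blocks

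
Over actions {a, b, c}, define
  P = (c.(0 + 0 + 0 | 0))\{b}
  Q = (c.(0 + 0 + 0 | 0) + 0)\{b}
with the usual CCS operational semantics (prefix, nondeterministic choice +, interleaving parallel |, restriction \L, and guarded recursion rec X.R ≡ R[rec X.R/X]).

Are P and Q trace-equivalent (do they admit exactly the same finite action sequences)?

traces(P) = traces(Q)

LTS(P): 2 reachable states
  p0 = (c.(0 + 0 + 0 | 0))\{b} → -c-> p1
  p1 = (0 + 0 + 0 | 0)\{b} → deadlocked
LTS(Q): 2 reachable states
  q0 = (c.(0 + 0 + 0 | 0) + 0)\{b} → -c-> q1
  q1 = (0 + 0 + 0 | 0)\{b} → deadlocked
Coarsest stable partition (strong bisimilarity classes):
  B0 = {p0, q0}
  B1 = {p1, q1}
p0 ∈ B0, q0 ∈ B0 → same block
Bisimilar ⇒ trace-equivalent.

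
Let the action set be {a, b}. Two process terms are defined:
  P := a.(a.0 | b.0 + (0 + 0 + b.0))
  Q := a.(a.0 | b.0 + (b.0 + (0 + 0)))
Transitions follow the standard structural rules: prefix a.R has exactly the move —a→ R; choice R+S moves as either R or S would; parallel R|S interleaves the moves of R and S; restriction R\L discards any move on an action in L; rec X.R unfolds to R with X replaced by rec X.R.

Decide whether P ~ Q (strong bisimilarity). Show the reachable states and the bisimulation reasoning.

P's transition system — 6 states:
  m0 = a.(a.0 | b.0 + (0 + 0 + b.0)) → =a=> m1
  m1 = a.0 | b.0 + (0 + 0 + b.0) → =a=> m2, =b=> m3, =b=> m4
  m2 = 0 | b.0 → =b=> m5
  m3 = 0 → ∅
  m4 = a.0 | 0 → =a=> m5
  m5 = 0 | 0 → ∅
Q's transition system — 6 states:
  n0 = a.(a.0 | b.0 + (b.0 + (0 + 0))) → =a=> n1
  n1 = a.0 | b.0 + (b.0 + (0 + 0)) → =a=> n2, =b=> n3, =b=> n4
  n2 = 0 | b.0 → =b=> n5
  n3 = 0 → ∅
  n4 = a.0 | 0 → =a=> n5
  n5 = 0 | 0 → ∅
Bisimilarity quotient blocks:
  B0 = {m0, n0}
  B1 = {m1, n1}
  B2 = {m2, n2}
  B3 = {m3, m5, n3, n5}
  B4 = {m4, n4}
m0 ∈ B0, n0 ∈ B0 → same block

bisimilar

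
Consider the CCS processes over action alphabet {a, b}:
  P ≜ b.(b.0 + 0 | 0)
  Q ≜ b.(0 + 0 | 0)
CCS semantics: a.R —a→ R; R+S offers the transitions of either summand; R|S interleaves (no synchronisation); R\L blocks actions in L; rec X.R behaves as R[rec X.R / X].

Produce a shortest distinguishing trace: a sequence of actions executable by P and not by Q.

bb

P's transition system — 3 states:
  m0 = b.(b.0 + 0 | 0) ⊢ =b=> m1
  m1 = b.0 + 0 | 0 ⊢ =b=> m2
  m2 = 0 ⊢ ·
Q's transition system — 2 states:
  n0 = b.(0 + 0 | 0) ⊢ =b=> n1
  n1 = 0 + 0 | 0 ⊢ ·
Executing bb from P (initial set {m0}):
  [1] b ⇒ {m1}
  [2] b ⇒ {m2}
  ✓ P
Executing bb from Q (initial set {n0}):
  [1] b ⇒ {n1}
  [2] b ⇒ ∅  — Q cannot continue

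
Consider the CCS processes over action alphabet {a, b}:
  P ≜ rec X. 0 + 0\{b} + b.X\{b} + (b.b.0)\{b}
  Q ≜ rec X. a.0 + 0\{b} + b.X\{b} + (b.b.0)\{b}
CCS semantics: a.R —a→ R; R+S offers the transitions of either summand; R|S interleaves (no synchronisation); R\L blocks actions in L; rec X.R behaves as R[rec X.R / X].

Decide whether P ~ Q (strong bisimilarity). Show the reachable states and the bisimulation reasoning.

not bisimilar

LTS(P): 2 reachable states
  s0 = rec X. 0 + 0\{b} + b.X\{b} + (b.b.0)\{b} ⊢ -b-> s1
  s1 = (rec X. 0 + 0\{b} + b.X\{b} + (b.b.0)\{b})\{b} ⊢ (no moves)
LTS(Q): 4 reachable states
  t0 = rec X. a.0 + 0\{b} + b.X\{b} + (b.b.0)\{b} ⊢ -a-> t1, -b-> t2
  t1 = 0 ⊢ (no moves)
  t2 = (rec X. a.0 + 0\{b} + b.X\{b} + (b.b.0)\{b})\{b} ⊢ -a-> t3
  t3 = 0\{b} ⊢ (no moves)
Bisimilarity quotient blocks:
  B0 = {s0}
  B1 = {s1, t1, t3}
  B2 = {t0}
  B3 = {t2}
s0 ∈ B0, t0 ∈ B2 → different blocks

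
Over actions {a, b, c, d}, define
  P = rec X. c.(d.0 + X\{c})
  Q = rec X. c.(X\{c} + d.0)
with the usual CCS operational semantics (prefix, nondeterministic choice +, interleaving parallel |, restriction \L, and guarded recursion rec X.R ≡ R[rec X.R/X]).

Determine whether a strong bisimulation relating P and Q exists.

P ~ Q

Reachable graph of P (3 states):
  m0 = rec X. c.(d.0 + X\{c}) | --c--▸ m1
  m1 = d.0 + (rec X. c.(d.0 + X\{c}))\{c} | --d--▸ m2
  m2 = 0 | deadlocked
Reachable graph of Q (3 states):
  n0 = rec X. c.(X\{c} + d.0) | --c--▸ n1
  n1 = (rec X. c.(X\{c} + d.0))\{c} + d.0 | --d--▸ n2
  n2 = 0 | deadlocked
Coarsest stable partition (strong bisimilarity classes):
  B0 = {m0, n0}
  B1 = {m1, n1}
  B2 = {m2, n2}
m0 ∈ B0, n0 ∈ B0 → same block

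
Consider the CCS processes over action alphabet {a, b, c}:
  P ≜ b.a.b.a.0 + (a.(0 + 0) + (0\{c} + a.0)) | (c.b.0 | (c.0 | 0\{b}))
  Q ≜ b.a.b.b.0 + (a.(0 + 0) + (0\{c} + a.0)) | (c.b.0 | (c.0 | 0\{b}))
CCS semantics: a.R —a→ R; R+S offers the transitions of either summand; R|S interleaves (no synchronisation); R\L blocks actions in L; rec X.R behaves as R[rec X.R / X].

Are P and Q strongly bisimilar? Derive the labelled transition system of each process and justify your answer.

not bisimilar

LTS(P): 22 reachable states
  m0 = b.a.b.a.0 + (a.(0 + 0) + (0\{c} + a.0)) | (c.b.0 | (c.0 | 0\{b})) ⊢ --a--▸ m1, --a--▸ m2, --b--▸ m3, --c--▸ m4, --c--▸ m5
  m1 = (0 + 0) | (c.b.0 | (c.0 | 0\{b})) ⊢ --c--▸ m6, --c--▸ m7
  m2 = 0 | (c.b.0 | (c.0 | 0\{b})) ⊢ --c--▸ m8, --c--▸ m9
  m3 = a.b.a.0 ⊢ --a--▸ m10
  m4 = (a.(0 + 0) + (0\{c} + a.0)) | (b.0 | (c.0 | 0\{b})) ⊢ --a--▸ m6, --a--▸ m8, --b--▸ m11, --c--▸ m12
  m5 = (a.(0 + 0) + (0\{c} + a.0)) | (c.b.0 | (0 | 0\{b})) ⊢ --a--▸ m7, --a--▸ m9, --c--▸ m12
  m6 = (0 + 0) | (b.0 | (c.0 | 0\{b})) ⊢ --b--▸ m13, --c--▸ m14
  m7 = (0 + 0) | (c.b.0 | (0 | 0\{b})) ⊢ --c--▸ m14
  m8 = 0 | (b.0 | (c.0 | 0\{b})) ⊢ --b--▸ m15, --c--▸ m16
  m9 = 0 | (c.b.0 | (0 | 0\{b})) ⊢ --c--▸ m16
  m10 = b.a.0 ⊢ --b--▸ m17
  m11 = (a.(0 + 0) + (0\{c} + a.0)) | (0 | (c.0 | 0\{b})) ⊢ --a--▸ m13, --a--▸ m15, --c--▸ m18
  m12 = (a.(0 + 0) + (0\{c} + a.0)) | (b.0 | (0 | 0\{b})) ⊢ --a--▸ m14, --a--▸ m16, --b--▸ m18
  m13 = (0 + 0) | (0 | (c.0 | 0\{b})) ⊢ --c--▸ m19
  m14 = (0 + 0) | (b.0 | (0 | 0\{b})) ⊢ --b--▸ m19
  m15 = 0 | (0 | (c.0 | 0\{b})) ⊢ --c--▸ m20
  m16 = 0 | (b.0 | (0 | 0\{b})) ⊢ --b--▸ m20
  m17 = a.0 ⊢ --a--▸ m21
  m18 = (a.(0 + 0) + (0\{c} + a.0)) | (0 | (0 | 0\{b})) ⊢ --a--▸ m19, --a--▸ m20
  m19 = (0 + 0) | (0 | (0 | 0\{b})) ⊢ ·
  m20 = 0 | (0 | (0 | 0\{b})) ⊢ ·
  m21 = 0 ⊢ ·
LTS(Q): 22 reachable states
  n0 = b.a.b.b.0 + (a.(0 + 0) + (0\{c} + a.0)) | (c.b.0 | (c.0 | 0\{b})) ⊢ --a--▸ n1, --a--▸ n2, --b--▸ n3, --c--▸ n4, --c--▸ n5
  n1 = (0 + 0) | (c.b.0 | (c.0 | 0\{b})) ⊢ --c--▸ n6, --c--▸ n7
  n2 = 0 | (c.b.0 | (c.0 | 0\{b})) ⊢ --c--▸ n8, --c--▸ n9
  n3 = a.b.b.0 ⊢ --a--▸ n10
  n4 = (a.(0 + 0) + (0\{c} + a.0)) | (b.0 | (c.0 | 0\{b})) ⊢ --a--▸ n6, --a--▸ n8, --b--▸ n11, --c--▸ n12
  n5 = (a.(0 + 0) + (0\{c} + a.0)) | (c.b.0 | (0 | 0\{b})) ⊢ --a--▸ n7, --a--▸ n9, --c--▸ n12
  n6 = (0 + 0) | (b.0 | (c.0 | 0\{b})) ⊢ --b--▸ n13, --c--▸ n14
  n7 = (0 + 0) | (c.b.0 | (0 | 0\{b})) ⊢ --c--▸ n14
  n8 = 0 | (b.0 | (c.0 | 0\{b})) ⊢ --b--▸ n15, --c--▸ n16
  n9 = 0 | (c.b.0 | (0 | 0\{b})) ⊢ --c--▸ n16
  n10 = b.b.0 ⊢ --b--▸ n17
  n11 = (a.(0 + 0) + (0\{c} + a.0)) | (0 | (c.0 | 0\{b})) ⊢ --a--▸ n13, --a--▸ n15, --c--▸ n18
  n12 = (a.(0 + 0) + (0\{c} + a.0)) | (b.0 | (0 | 0\{b})) ⊢ --a--▸ n14, --a--▸ n16, --b--▸ n18
  n13 = (0 + 0) | (0 | (c.0 | 0\{b})) ⊢ --c--▸ n19
  n14 = (0 + 0) | (b.0 | (0 | 0\{b})) ⊢ --b--▸ n19
  n15 = 0 | (0 | (c.0 | 0\{b})) ⊢ --c--▸ n20
  n16 = 0 | (b.0 | (0 | 0\{b})) ⊢ --b--▸ n20
  n17 = b.0 ⊢ --b--▸ n21
  n18 = (a.(0 + 0) + (0\{c} + a.0)) | (0 | (0 | 0\{b})) ⊢ --a--▸ n19, --a--▸ n20
  n19 = (0 + 0) | (0 | (0 | 0\{b})) ⊢ ·
  n20 = 0 | (0 | (0 | 0\{b})) ⊢ ·
  n21 = 0 ⊢ ·
Bisimilarity quotient blocks:
  B0 = {m0}
  B1 = {m1, m2, n1, n2}
  B2 = {m7, m9, n7, n9}
  B3 = {m14, m16, n14, n16, n17}
  B4 = {m19, m20, m21, n19, n20, n21}
  B5 = {m6, m8, n6, n8}
  B6 = {m13, m15, n13, n15}
  B7 = {m3}
  B8 = {m10}
  B9 = {m17, m18, n18}
  B10 = {m4, n4}
  B11 = {m11, n11}
  B12 = {m12, n12}
  B13 = {m5, n5}
  B14 = {n0}
  B15 = {n3}
  B16 = {n10}
m0 ∈ B0, n0 ∈ B14 → different blocks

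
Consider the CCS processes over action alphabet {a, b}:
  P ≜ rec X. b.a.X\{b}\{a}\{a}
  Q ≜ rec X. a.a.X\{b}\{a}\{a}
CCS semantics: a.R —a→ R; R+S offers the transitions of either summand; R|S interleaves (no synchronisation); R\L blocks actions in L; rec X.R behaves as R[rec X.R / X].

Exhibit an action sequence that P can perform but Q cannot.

b

P's transition system — 3 states:
  s0 = rec X. b.a.X\{b}\{a}\{a} :: -b-> s1
  s1 = a.(rec X. b.a.X\{b}\{a}\{a})\{b}\{a}\{a} :: -a-> s2
  s2 = (rec X. b.a.X\{b}\{a}\{a})\{b}\{a}\{a} :: ·
Q's transition system — 3 states:
  t0 = rec X. a.a.X\{b}\{a}\{a} :: -a-> t1
  t1 = a.(rec X. a.a.X\{b}\{a}\{a})\{b}\{a}\{a} :: -a-> t2
  t2 = (rec X. a.a.X\{b}\{a}\{a})\{b}\{a}\{a} :: ·
Executing b from P (initial set {s0}):
  after b @ step 1: {s1}
  ✓ P
Executing b from Q (initial set {t0}):
  after b @ step 1: ∅ (Q stuck)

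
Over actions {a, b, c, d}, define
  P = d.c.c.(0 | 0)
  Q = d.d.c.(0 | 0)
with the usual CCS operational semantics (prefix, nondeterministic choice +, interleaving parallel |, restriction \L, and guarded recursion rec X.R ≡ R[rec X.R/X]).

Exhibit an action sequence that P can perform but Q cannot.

Reachable graph of P (4 states):
  m0 = d.c.c.(0 | 0) → —d→ m1
  m1 = c.c.(0 | 0) → —c→ m2
  m2 = c.(0 | 0) → —c→ m3
  m3 = 0 | 0 → deadlocked
Reachable graph of Q (4 states):
  n0 = d.d.c.(0 | 0) → —d→ n1
  n1 = d.c.(0 | 0) → —d→ n2
  n2 = c.(0 | 0) → —c→ n3
  n3 = 0 | 0 → deadlocked
Executing dc from P (initial set {m0}):
  after d @ step 1: {m1}
  after c @ step 2: {m2}
  P completes σ.
Executing dc from Q (initial set {n0}):
  after d @ step 1: {n1}
  after c @ step 2: ∅  — Q cannot continue

dc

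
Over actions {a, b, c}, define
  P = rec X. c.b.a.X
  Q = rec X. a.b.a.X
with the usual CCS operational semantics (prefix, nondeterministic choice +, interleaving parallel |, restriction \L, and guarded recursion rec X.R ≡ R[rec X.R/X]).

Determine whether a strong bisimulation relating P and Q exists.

Reachable graph of P (3 states):
  p0 = rec X. c.b.a.X ⊢ =c=> p1
  p1 = b.a.(rec X. c.b.a.X) ⊢ =b=> p2
  p2 = a.(rec X. c.b.a.X) ⊢ =a=> p0
Reachable graph of Q (3 states):
  q0 = rec X. a.b.a.X ⊢ =a=> q1
  q1 = b.a.(rec X. a.b.a.X) ⊢ =b=> q2
  q2 = a.(rec X. a.b.a.X) ⊢ =a=> q0
Partition-refinement fixed point:
  B0 = {p0}
  B1 = {p1}
  B2 = {p2}
  B3 = {q0}
  B4 = {q1}
  B5 = {q2}
p0 ∈ B0, q0 ∈ B3 → different blocks

not bisimilar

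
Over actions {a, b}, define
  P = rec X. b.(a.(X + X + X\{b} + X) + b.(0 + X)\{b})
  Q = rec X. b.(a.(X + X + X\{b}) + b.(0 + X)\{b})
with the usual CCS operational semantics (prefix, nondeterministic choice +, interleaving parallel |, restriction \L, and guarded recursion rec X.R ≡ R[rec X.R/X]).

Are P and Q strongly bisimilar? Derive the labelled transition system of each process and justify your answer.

Reachable graph of P (4 states):
  u0 = rec X. b.(a.(X + X + X\{b} + X) + b.(0 + X)\{b}) → —b→ u1
  u1 = a.((rec X. b.(a.(X + X + X\{b} + X) + b.(0 + X)\{b})) + (rec X. b.(a.(X + X + X\{b} + X) + b.(0 + X)\{b})) + (rec X. b.(a.(X + X + X\{b} + X) + b.(0 + X)\{b}))\{b} + (rec X. b.(a.(X + X + X\{b} + X) + b.(0 + X)\{b}))) + b.(0 + (rec X. b.(a.(X + X + X\{b} + X) + b.(0 + X)\{b})))\{b} → —a→ u2, —b→ u3
  u2 = (rec X. b.(a.(X + X + X\{b} + X) + b.(0 + X)\{b})) + (rec X. b.(a.(X + X + X\{b} + X) + b.(0 + X)\{b})) + (rec X. b.(a.(X + X + X\{b} + X) + b.(0 + X)\{b}))\{b} + (rec X. b.(a.(X + X + X\{b} + X) + b.(0 + X)\{b})) → —b→ u1
  u3 = (0 + (rec X. b.(a.(X + X + X\{b} + X) + b.(0 + X)\{b})))\{b} → ∅
Reachable graph of Q (4 states):
  v0 = rec X. b.(a.(X + X + X\{b}) + b.(0 + X)\{b}) → —b→ v1
  v1 = a.((rec X. b.(a.(X + X + X\{b}) + b.(0 + X)\{b})) + (rec X. b.(a.(X + X + X\{b}) + b.(0 + X)\{b})) + (rec X. b.(a.(X + X + X\{b}) + b.(0 + X)\{b}))\{b}) + b.(0 + (rec X. b.(a.(X + X + X\{b}) + b.(0 + X)\{b})))\{b} → —a→ v2, —b→ v3
  v2 = (rec X. b.(a.(X + X + X\{b}) + b.(0 + X)\{b})) + (rec X. b.(a.(X + X + X\{b}) + b.(0 + X)\{b})) + (rec X. b.(a.(X + X + X\{b}) + b.(0 + X)\{b}))\{b} → —b→ v1
  v3 = (0 + (rec X. b.(a.(X + X + X\{b}) + b.(0 + X)\{b})))\{b} → ∅
Coarsest stable partition (strong bisimilarity classes):
  B0 = {u0, u2, v0, v2}
  B1 = {u1, v1}
  B2 = {u3, v3}
u0 ∈ B0, v0 ∈ B0 → same block

bisimilar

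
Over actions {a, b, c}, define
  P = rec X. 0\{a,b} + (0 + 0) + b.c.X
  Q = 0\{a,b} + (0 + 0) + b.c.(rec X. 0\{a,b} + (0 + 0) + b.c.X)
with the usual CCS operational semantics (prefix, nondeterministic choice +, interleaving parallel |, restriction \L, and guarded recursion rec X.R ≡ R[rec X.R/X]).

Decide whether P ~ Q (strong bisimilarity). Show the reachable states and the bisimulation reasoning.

bisimilar

LTS(P): 2 reachable states
  u0 = rec X. 0\{a,b} + (0 + 0) + b.c.X has moves —b→ u1
  u1 = c.(rec X. 0\{a,b} + (0 + 0) + b.c.X) has moves —c→ u0
LTS(Q): 3 reachable states
  v0 = 0\{a,b} + (0 + 0) + b.c.(rec X. 0\{a,b} + (0 + 0) + b.c.X) has moves —b→ v1
  v1 = c.(rec X. 0\{a,b} + (0 + 0) + b.c.X) has moves —c→ v2
  v2 = rec X. 0\{a,b} + (0 + 0) + b.c.X has moves —b→ v1
Coarsest stable partition (strong bisimilarity classes):
  B0 = {u0, v0, v2}
  B1 = {u1, v1}
u0 ∈ B0, v0 ∈ B0 → same block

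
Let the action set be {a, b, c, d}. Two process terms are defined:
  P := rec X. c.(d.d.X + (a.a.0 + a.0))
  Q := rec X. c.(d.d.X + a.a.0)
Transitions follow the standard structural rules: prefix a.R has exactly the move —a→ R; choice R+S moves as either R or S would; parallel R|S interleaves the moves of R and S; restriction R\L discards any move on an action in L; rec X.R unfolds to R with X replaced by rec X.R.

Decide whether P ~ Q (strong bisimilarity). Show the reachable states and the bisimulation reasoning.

not bisimilar

LTS(P): 5 reachable states
  u0 = rec X. c.(d.d.X + (a.a.0 + a.0)) | --c--▸ u1
  u1 = d.d.(rec X. c.(d.d.X + (a.a.0 + a.0))) + (a.a.0 + a.0) | --a--▸ u2, --a--▸ u3, --d--▸ u4
  u2 = 0 | ·
  u3 = a.0 | --a--▸ u2
  u4 = d.(rec X. c.(d.d.X + (a.a.0 + a.0))) | --d--▸ u0
LTS(Q): 5 reachable states
  v0 = rec X. c.(d.d.X + a.a.0) | --c--▸ v1
  v1 = d.d.(rec X. c.(d.d.X + a.a.0)) + a.a.0 | --a--▸ v2, --d--▸ v3
  v2 = a.0 | --a--▸ v4
  v3 = d.(rec X. c.(d.d.X + a.a.0)) | --d--▸ v0
  v4 = 0 | ·
Coarsest stable partition (strong bisimilarity classes):
  B0 = {u0}
  B1 = {u1}
  B2 = {u2, v4}
  B3 = {u4}
  B4 = {u3, v2}
  B5 = {v0}
  B6 = {v1}
  B7 = {v3}
u0 ∈ B0, v0 ∈ B5 → different blocks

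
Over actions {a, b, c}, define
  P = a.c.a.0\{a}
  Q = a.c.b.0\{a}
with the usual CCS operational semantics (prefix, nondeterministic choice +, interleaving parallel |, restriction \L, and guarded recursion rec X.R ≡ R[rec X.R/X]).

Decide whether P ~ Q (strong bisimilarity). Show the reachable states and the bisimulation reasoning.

P ≁ Q

LTS(P): 4 reachable states
  m0 = a.c.a.0\{a} | -a-> m1
  m1 = c.a.0\{a} | -c-> m2
  m2 = a.0\{a} | -a-> m3
  m3 = 0\{a} | (no moves)
LTS(Q): 4 reachable states
  n0 = a.c.b.0\{a} | -a-> n1
  n1 = c.b.0\{a} | -c-> n2
  n2 = b.0\{a} | -b-> n3
  n3 = 0\{a} | (no moves)
Coarsest stable partition (strong bisimilarity classes):
  B0 = {m0}
  B1 = {m1}
  B2 = {m2}
  B3 = {m3, n3}
  B4 = {n0}
  B5 = {n1}
  B6 = {n2}
m0 ∈ B0, n0 ∈ B4 → different blocks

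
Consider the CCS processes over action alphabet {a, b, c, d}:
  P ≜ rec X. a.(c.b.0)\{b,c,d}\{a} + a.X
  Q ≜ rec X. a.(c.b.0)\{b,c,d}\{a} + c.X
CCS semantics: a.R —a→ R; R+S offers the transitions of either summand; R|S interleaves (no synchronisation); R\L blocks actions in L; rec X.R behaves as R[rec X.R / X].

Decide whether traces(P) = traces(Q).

Reachable graph of P (2 states):
  m0 = rec X. a.(c.b.0)\{b,c,d}\{a} + a.X has moves —a→ m0, —a→ m1
  m1 = (c.b.0)\{b,c,d}\{a} has moves deadlocked
Reachable graph of Q (2 states):
  n0 = rec X. a.(c.b.0)\{b,c,d}\{a} + c.X has moves —a→ n1, —c→ n0
  n1 = (c.b.0)\{b,c,d}\{a} has moves deadlocked
Trace ⟨aa⟩ through P, begin at {m0}:
  [1] a ⇒ {m0, m1}
  [2] a ⇒ {m0, m1}
  ✓ P
Trace ⟨aa⟩ through Q, begin at {n0}:
  [1] a ⇒ {n1}
  [2] a ⇒ ∅ (Q stuck)

NO — witness ⟨aa⟩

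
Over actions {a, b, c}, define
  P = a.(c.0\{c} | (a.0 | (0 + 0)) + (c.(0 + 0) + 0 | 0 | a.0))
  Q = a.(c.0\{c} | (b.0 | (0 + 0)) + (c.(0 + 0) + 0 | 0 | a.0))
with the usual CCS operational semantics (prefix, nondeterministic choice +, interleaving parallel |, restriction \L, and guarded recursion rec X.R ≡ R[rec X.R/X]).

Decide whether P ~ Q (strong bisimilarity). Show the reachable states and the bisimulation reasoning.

P ≁ Q

LTS(P): 7 reachable states
  p0 = a.(c.0\{c} | (a.0 | (0 + 0)) + (c.(0 + 0) + 0 | 0 | a.0)) → --a--▸ p1
  p1 = c.0\{c} | (a.0 | (0 + 0)) + (c.(0 + 0) + 0 | 0 | a.0) → --a--▸ p2, --a--▸ p3, --c--▸ p4, --c--▸ p5
  p2 = 0 | 0 | 0 → stopped
  p3 = c.0\{c} | (0 | (0 + 0)) → --c--▸ p6
  p4 = 0 + 0 → stopped
  p5 = 0\{c} | (a.0 | (0 + 0)) → --a--▸ p6
  p6 = 0\{c} | (0 | (0 + 0)) → stopped
LTS(Q): 7 reachable states
  q0 = a.(c.0\{c} | (b.0 | (0 + 0)) + (c.(0 + 0) + 0 | 0 | a.0)) → --a--▸ q1
  q1 = c.0\{c} | (b.0 | (0 + 0)) + (c.(0 + 0) + 0 | 0 | a.0) → --a--▸ q2, --b--▸ q3, --c--▸ q4, --c--▸ q5
  q2 = 0 | 0 | 0 → stopped
  q3 = c.0\{c} | (0 | (0 + 0)) → --c--▸ q6
  q4 = 0 + 0 → stopped
  q5 = 0\{c} | (b.0 | (0 + 0)) → --b--▸ q6
  q6 = 0\{c} | (0 | (0 + 0)) → stopped
Partition-refinement fixed point:
  B0 = {p0}
  B1 = {p1}
  B2 = {p2, p4, p6, q2, q4, q6}
  B3 = {p5}
  B4 = {p3, q3}
  B5 = {q0}
  B6 = {q1}
  B7 = {q5}
p0 ∈ B0, q0 ∈ B5 → different blocks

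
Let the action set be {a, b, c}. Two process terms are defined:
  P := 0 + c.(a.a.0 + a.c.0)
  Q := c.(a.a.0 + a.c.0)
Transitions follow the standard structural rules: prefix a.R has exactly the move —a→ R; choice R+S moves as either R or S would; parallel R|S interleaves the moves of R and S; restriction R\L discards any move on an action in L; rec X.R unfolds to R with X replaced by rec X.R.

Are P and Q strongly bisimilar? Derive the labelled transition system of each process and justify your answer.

Reachable graph of P (5 states):
  m0 = 0 + c.(a.a.0 + a.c.0) ⊢ ··c··> m1
  m1 = a.a.0 + a.c.0 ⊢ ··a··> m2, ··a··> m3
  m2 = a.0 ⊢ ··a··> m4
  m3 = c.0 ⊢ ··c··> m4
  m4 = 0 ⊢ deadlocked
Reachable graph of Q (5 states):
  n0 = c.(a.a.0 + a.c.0) ⊢ ··c··> n1
  n1 = a.a.0 + a.c.0 ⊢ ··a··> n2, ··a··> n3
  n2 = a.0 ⊢ ··a··> n4
  n3 = c.0 ⊢ ··c··> n4
  n4 = 0 ⊢ deadlocked
Coarsest stable partition (strong bisimilarity classes):
  B0 = {m0, n0}
  B1 = {m1, n1}
  B2 = {m3, n3}
  B3 = {m4, n4}
  B4 = {m2, n2}
m0 ∈ B0, n0 ∈ B0 → same block

bisimilar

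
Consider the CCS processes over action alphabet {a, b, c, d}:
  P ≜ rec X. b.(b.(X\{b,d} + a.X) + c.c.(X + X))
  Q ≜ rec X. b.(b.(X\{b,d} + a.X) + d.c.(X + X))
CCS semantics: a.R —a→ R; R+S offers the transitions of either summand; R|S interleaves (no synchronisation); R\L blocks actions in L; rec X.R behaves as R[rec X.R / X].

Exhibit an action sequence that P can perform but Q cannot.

LTS(P): 5 reachable states
  s0 = rec X. b.(b.(X\{b,d} + a.X) + c.c.(X + X)) has moves —b→ s1
  s1 = b.((rec X. b.(b.(X\{b,d} + a.X) + c.c.(X + X)))\{b,d} + a.(rec X. b.(b.(X\{b,d} + a.X) + c.c.(X + X)))) + c.c.((rec X. b.(b.(X\{b,d} + a.X) + c.c.(X + X))) + (rec X. b.(b.(X\{b,d} + a.X) + c.c.(X + X)))) has moves —b→ s2, —c→ s3
  s2 = (rec X. b.(b.(X\{b,d} + a.X) + c.c.(X + X)))\{b,d} + a.(rec X. b.(b.(X\{b,d} + a.X) + c.c.(X + X))) has moves —a→ s0
  s3 = c.((rec X. b.(b.(X\{b,d} + a.X) + c.c.(X + X))) + (rec X. b.(b.(X\{b,d} + a.X) + c.c.(X + X)))) has moves —c→ s4
  s4 = (rec X. b.(b.(X\{b,d} + a.X) + c.c.(X + X))) + (rec X. b.(b.(X\{b,d} + a.X) + c.c.(X + X))) has moves —b→ s1
LTS(Q): 5 reachable states
  t0 = rec X. b.(b.(X\{b,d} + a.X) + d.c.(X + X)) has moves —b→ t1
  t1 = b.((rec X. b.(b.(X\{b,d} + a.X) + d.c.(X + X)))\{b,d} + a.(rec X. b.(b.(X\{b,d} + a.X) + d.c.(X + X)))) + d.c.((rec X. b.(b.(X\{b,d} + a.X) + d.c.(X + X))) + (rec X. b.(b.(X\{b,d} + a.X) + d.c.(X + X)))) has moves —b→ t2, —d→ t3
  t2 = (rec X. b.(b.(X\{b,d} + a.X) + d.c.(X + X)))\{b,d} + a.(rec X. b.(b.(X\{b,d} + a.X) + d.c.(X + X))) has moves —a→ t0
  t3 = c.((rec X. b.(b.(X\{b,d} + a.X) + d.c.(X + X))) + (rec X. b.(b.(X\{b,d} + a.X) + d.c.(X + X)))) has moves —c→ t4
  t4 = (rec X. b.(b.(X\{b,d} + a.X) + d.c.(X + X))) + (rec X. b.(b.(X\{b,d} + a.X) + d.c.(X + X))) has moves —b→ t1
Executing bc from P (initial set {s0}):
  after b @ step 1: {s1}
  after c @ step 2: {s3}
  — P admits the full trace.
Executing bc from Q (initial set {t0}):
  after b @ step 1: {t1}
  after c @ step 2: ∅  — Q cannot continue

bc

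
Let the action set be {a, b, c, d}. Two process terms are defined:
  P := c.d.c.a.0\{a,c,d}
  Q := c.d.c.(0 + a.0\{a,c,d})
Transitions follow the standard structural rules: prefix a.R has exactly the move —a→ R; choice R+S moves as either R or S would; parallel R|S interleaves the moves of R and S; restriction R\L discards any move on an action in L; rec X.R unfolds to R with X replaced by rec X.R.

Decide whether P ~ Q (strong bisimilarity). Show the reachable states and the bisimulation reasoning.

bisimilar

Reachable graph of P (5 states):
  p0 = c.d.c.a.0\{a,c,d} → ··c··> p1
  p1 = d.c.a.0\{a,c,d} → ··d··> p2
  p2 = c.a.0\{a,c,d} → ··c··> p3
  p3 = a.0\{a,c,d} → ··a··> p4
  p4 = 0\{a,c,d} → ·
Reachable graph of Q (5 states):
  q0 = c.d.c.(0 + a.0\{a,c,d}) → ··c··> q1
  q1 = d.c.(0 + a.0\{a,c,d}) → ··d··> q2
  q2 = c.(0 + a.0\{a,c,d}) → ··c··> q3
  q3 = 0 + a.0\{a,c,d} → ··a··> q4
  q4 = 0\{a,c,d} → ·
Partition-refinement fixed point:
  B0 = {p0, q0}
  B1 = {p1, q1}
  B2 = {p2, q2}
  B3 = {p3, q3}
  B4 = {p4, q4}
p0 ∈ B0, q0 ∈ B0 → same block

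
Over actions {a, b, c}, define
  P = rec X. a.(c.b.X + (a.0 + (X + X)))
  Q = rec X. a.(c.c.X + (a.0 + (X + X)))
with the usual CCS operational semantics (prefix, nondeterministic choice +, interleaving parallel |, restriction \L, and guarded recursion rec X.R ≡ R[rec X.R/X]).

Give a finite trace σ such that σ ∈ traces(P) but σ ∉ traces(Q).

Reachable graph of P (4 states):
  p0 = rec X. a.(c.b.X + (a.0 + (X + X))) | -a-> p1
  p1 = c.b.(rec X. a.(c.b.X + (a.0 + (X + X)))) + (a.0 + ((rec X. a.(c.b.X + (a.0 + (X + X)))) + (rec X. a.(c.b.X + (a.0 + (X + X)))))) | -a-> p1, -a-> p2, -c-> p3
  p2 = 0 | ·
  p3 = b.(rec X. a.(c.b.X + (a.0 + (X + X)))) | -b-> p0
Reachable graph of Q (4 states):
  q0 = rec X. a.(c.c.X + (a.0 + (X + X))) | -a-> q1
  q1 = c.c.(rec X. a.(c.c.X + (a.0 + (X + X)))) + (a.0 + ((rec X. a.(c.c.X + (a.0 + (X + X)))) + (rec X. a.(c.c.X + (a.0 + (X + X)))))) | -a-> q1, -a-> q2, -c-> q3
  q2 = 0 | ·
  q3 = c.(rec X. a.(c.c.X + (a.0 + (X + X)))) | -c-> q0
Executing acb from P (initial set {p0}):
  after a @ step 1: {p1}
  after c @ step 2: {p3}
  after b @ step 3: {p0}
  — P admits the full trace.
Executing acb from Q (initial set {q0}):
  after a @ step 1: {q1}
  after c @ step 2: {q3}
  after b @ step 3: ∅ (Q stuck)

acb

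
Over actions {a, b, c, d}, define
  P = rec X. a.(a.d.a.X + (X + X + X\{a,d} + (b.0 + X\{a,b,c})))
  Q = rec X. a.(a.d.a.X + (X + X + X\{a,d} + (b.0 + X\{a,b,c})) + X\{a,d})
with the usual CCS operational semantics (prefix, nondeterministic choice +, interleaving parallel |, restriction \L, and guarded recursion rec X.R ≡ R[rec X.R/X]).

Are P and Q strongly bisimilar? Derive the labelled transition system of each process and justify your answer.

P ~ Q

LTS(P): 5 reachable states
  p0 = rec X. a.(a.d.a.X + (X + X + X\{a,d} + (b.0 + X\{a,b,c}))) has moves --a--▸ p1
  p1 = a.d.a.(rec X. a.(a.d.a.X + (X + X + X\{a,d} + (b.0 + X\{a,b,c})))) + ((rec X. a.(a.d.a.X + (X + X + X\{a,d} + (b.0 + X\{a,b,c})))) + (rec X. a.(a.d.a.X + (X + X + X\{a,d} + (b.0 + X\{a,b,c})))) + (rec X. a.(a.d.a.X + (X + X + X\{a,d} + (b.0 + X\{a,b,c}))))\{a,d} + (b.0 + (rec X. a.(a.d.a.X + (X + X + X\{a,d} + (b.0 + X\{a,b,c}))))\{a,b,c})) has moves --a--▸ p1, --a--▸ p2, --b--▸ p3
  p2 = d.a.(rec X. a.(a.d.a.X + (X + X + X\{a,d} + (b.0 + X\{a,b,c})))) has moves --d--▸ p4
  p3 = 0 has moves ∅
  p4 = a.(rec X. a.(a.d.a.X + (X + X + X\{a,d} + (b.0 + X\{a,b,c})))) has moves --a--▸ p0
LTS(Q): 5 reachable states
  q0 = rec X. a.(a.d.a.X + (X + X + X\{a,d} + (b.0 + X\{a,b,c})) + X\{a,d}) has moves --a--▸ q1
  q1 = a.d.a.(rec X. a.(a.d.a.X + (X + X + X\{a,d} + (b.0 + X\{a,b,c})) + X\{a,d})) + ((rec X. a.(a.d.a.X + (X + X + X\{a,d} + (b.0 + X\{a,b,c})) + X\{a,d})) + (rec X. a.(a.d.a.X + (X + X + X\{a,d} + (b.0 + X\{a,b,c})) + X\{a,d})) + (rec X. a.(a.d.a.X + (X + X + X\{a,d} + (b.0 + X\{a,b,c})) + X\{a,d}))\{a,d} + (b.0 + (rec X. a.(a.d.a.X + (X + X + X\{a,d} + (b.0 + X\{a,b,c})) + X\{a,d}))\{a,b,c})) + (rec X. a.(a.d.a.X + (X + X + X\{a,d} + (b.0 + X\{a,b,c})) + X\{a,d}))\{a,d} has moves --a--▸ q1, --a--▸ q2, --b--▸ q3
  q2 = d.a.(rec X. a.(a.d.a.X + (X + X + X\{a,d} + (b.0 + X\{a,b,c})) + X\{a,d})) has moves --d--▸ q4
  q3 = 0 has moves ∅
  q4 = a.(rec X. a.(a.d.a.X + (X + X + X\{a,d} + (b.0 + X\{a,b,c})) + X\{a,d})) has moves --a--▸ q0
Partition-refinement fixed point:
  B0 = {p0, q0}
  B1 = {p1, q1}
  B2 = {p2, q2}
  B3 = {p4, q4}
  B4 = {p3, q3}
p0 ∈ B0, q0 ∈ B0 → same block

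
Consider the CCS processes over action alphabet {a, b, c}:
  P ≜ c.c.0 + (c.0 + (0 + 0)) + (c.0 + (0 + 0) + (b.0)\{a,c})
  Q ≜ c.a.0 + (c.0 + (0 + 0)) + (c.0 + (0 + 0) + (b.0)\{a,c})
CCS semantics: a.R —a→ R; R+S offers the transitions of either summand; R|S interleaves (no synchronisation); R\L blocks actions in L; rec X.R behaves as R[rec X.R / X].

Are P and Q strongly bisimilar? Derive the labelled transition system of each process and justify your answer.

P's transition system — 4 states:
  p0 = c.c.0 + (c.0 + (0 + 0)) + (c.0 + (0 + 0) + (b.0)\{a,c}) | ··b··> p1, ··c··> p2, ··c··> p3
  p1 = 0\{a,c} | ∅
  p2 = 0 | ∅
  p3 = c.0 | ··c··> p2
Q's transition system — 4 states:
  q0 = c.a.0 + (c.0 + (0 + 0)) + (c.0 + (0 + 0) + (b.0)\{a,c}) | ··b··> q1, ··c··> q2, ··c··> q3
  q1 = 0\{a,c} | ∅
  q2 = 0 | ∅
  q3 = a.0 | ··a··> q2
Bisimilarity quotient blocks:
  B0 = {p0}
  B1 = {p1, p2, q1, q2}
  B2 = {p3}
  B3 = {q0}
  B4 = {q3}
p0 ∈ B0, q0 ∈ B3 → different blocks

P ≁ Q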